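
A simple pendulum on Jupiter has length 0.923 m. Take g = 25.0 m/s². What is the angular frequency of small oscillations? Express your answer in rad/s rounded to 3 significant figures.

ω = √(g/L) = √(25.0/0.923) = 5.20 rad/s.

5.20 rad/s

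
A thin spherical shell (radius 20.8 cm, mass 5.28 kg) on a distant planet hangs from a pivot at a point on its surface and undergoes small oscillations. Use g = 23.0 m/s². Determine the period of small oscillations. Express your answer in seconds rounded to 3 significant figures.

I_cm = (2/3)mr² = 0.1523 kg·m². The pivot is at distance d = 0.208 m from the centre of mass.
By the parallel-axis theorem, I = I_cm + md² = 0.1523 + 0.2284 = 0.3807 kg·m².
T = 2π√(I/(mgd)) = 2π√(0.3807/(5.28 × 23.0 × 0.208)) = 0.771 s.

0.771 s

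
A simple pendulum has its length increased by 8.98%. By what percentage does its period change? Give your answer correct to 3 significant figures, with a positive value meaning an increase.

T ∝ √L, so T'/T = √(1.090) = 1.044.
Percentage change in T = (1.044 − 1) × 100% = 4.39%.

4.39%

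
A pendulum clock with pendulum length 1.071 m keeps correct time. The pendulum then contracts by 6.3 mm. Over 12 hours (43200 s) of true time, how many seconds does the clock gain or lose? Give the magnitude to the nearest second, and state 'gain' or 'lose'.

gain 128 s

T ∝ √L, so T'/T = √(1.06470/1.071) = 0.997054.
In 43200 s of true time the clock registers 43200/0.997054 = 43327.6 s, so it gains 128 s.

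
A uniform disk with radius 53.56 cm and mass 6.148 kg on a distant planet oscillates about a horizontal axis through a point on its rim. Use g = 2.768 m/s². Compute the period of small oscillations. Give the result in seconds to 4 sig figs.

3.385 s

I_cm = ½mr² = 0.88183 kg·m². The pivot is at distance d = 0.5356 m from the centre of mass.
By the parallel-axis theorem, I = I_cm + md² = 0.88183 + 1.7637 = 2.6455 kg·m².
T = 2π√(I/(mgd)) = 2π√(2.6455/(6.148 × 2.768 × 0.5356)) = 3.385 s.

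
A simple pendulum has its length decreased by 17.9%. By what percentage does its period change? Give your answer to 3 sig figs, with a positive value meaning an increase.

T ∝ √L, so T'/T = √(0.8210) = 0.9061.
Percentage change in T = (0.9061 − 1) × 100% = -9.39%.

-9.39%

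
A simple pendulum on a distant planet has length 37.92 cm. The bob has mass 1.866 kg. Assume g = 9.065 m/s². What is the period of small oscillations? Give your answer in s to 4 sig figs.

T = 2π√(L/g) = 2π√(0.3792/9.065) = 2π × 0.20453 = 1.285 s.

1.285 s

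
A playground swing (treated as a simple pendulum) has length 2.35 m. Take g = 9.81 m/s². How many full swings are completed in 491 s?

T = 2π√(L/g) = 2π√(2.35/9.81) = 3.075 s.
Number of complete oscillations = ⌊491/3.075⌋ = ⌊159.7⌋ = 159.

159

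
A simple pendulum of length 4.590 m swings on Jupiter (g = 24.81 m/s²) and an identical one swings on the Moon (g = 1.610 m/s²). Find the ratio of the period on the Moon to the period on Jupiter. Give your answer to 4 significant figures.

T ∝ 1/√g, so T₂/T₁ = √(g₁/g₂) = √(24.81/1.610) = 3.926.

3.926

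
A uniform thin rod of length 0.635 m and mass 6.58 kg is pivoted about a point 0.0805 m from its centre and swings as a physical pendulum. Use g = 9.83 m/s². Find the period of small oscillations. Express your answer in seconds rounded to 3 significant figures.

For a physical pendulum T = 2π√(I/(mgd)), with d = 0.08050 m from pivot to centre of mass.
I_cm = mL²/12 = 6.58 × 0.635²/12 = 0.2211 kg·m²; I = I_cm + md² = 0.2211 + 6.58 × 0.08050² = 0.2637 kg·m².
T = 2π√(0.2637/(6.58 × 9.83 × 0.08050)) = 1.41 s.

1.41 s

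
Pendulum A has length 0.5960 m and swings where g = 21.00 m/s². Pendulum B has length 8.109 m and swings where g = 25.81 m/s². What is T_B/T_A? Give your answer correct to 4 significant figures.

T = 2π√(L/g), so T_B/T_A = √((L_B/g_B)/(L_A/g_A)) = √((8.109/25.81)/(0.5960/21.00)) = 3.327.

3.327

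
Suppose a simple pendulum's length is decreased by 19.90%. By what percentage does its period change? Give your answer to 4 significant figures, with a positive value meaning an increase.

T ∝ √L, so T'/T = √(0.80100) = 0.89499.
Percentage change in T = (0.89499 − 1) × 100% = -10.50%.

-10.50%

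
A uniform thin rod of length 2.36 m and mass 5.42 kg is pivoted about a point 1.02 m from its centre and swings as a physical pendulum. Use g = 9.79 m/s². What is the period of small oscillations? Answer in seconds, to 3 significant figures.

2.44 s

For a physical pendulum T = 2π√(I/(mgd)), with d = 1.020 m from pivot to centre of mass.
I_cm = mL²/12 = 5.42 × 2.36²/12 = 2.516 kg·m²; I = I_cm + md² = 2.516 + 5.42 × 1.020² = 8.155 kg·m².
T = 2π√(8.155/(5.42 × 9.79 × 1.020)) = 2.44 s.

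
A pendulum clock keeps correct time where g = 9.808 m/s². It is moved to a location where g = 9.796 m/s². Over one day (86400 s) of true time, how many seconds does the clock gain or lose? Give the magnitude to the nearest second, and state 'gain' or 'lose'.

The clock's period scales as T ∝ 1/√g, so T'/T = √(9.808/9.796) = 1.00061.
In 86400 s of true time the clock registers 86400/1.00061 = 86347.1 s, so it loses 53 s.

lose 53 s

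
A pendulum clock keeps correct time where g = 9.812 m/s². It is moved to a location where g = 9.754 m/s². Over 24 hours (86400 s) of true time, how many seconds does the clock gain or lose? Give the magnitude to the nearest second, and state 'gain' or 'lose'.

The clock's period scales as T ∝ 1/√g, so T'/T = √(9.812/9.754) = 1.00297.
In 86400 s of true time the clock registers 86400/1.00297 = 86144.3 s, so it loses 256 s.

lose 256 s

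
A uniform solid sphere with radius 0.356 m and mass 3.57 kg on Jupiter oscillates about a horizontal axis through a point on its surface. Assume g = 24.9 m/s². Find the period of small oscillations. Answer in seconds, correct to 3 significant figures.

I_cm = (2/5)mr² = 0.1810 kg·m². The pivot is at distance d = 0.356 m from the centre of mass.
By the parallel-axis theorem, I = I_cm + md² = 0.1810 + 0.4524 = 0.6334 kg·m².
T = 2π√(I/(mgd)) = 2π√(0.6334/(3.57 × 24.9 × 0.356)) = 0.889 s.

0.889 s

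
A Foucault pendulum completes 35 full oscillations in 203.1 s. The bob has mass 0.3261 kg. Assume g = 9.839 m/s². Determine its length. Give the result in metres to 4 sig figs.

T = 203.1/35 = 5.8029 s.
From T = 2π√(L/g), L = gT²/(4π²) = 9.839 × 5.8029²/(4π²) = 8.392 m.

8.392 m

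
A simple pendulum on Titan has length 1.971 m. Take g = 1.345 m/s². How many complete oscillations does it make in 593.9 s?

78

T = 2π√(L/g) = 2π√(1.971/1.345) = 7.6061 s.
Number of complete oscillations = ⌊593.9/7.6061⌋ = ⌊78.082⌋ = 78.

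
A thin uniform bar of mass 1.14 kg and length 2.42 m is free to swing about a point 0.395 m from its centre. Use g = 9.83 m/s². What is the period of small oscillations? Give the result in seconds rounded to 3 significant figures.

For a physical pendulum T = 2π√(I/(mgd)), with d = 0.3950 m from pivot to centre of mass.
I_cm = mL²/12 = 1.14 × 2.42²/12 = 0.5564 kg·m²; I = I_cm + md² = 0.5564 + 1.14 × 0.3950² = 0.7342 kg·m².
T = 2π√(0.7342/(1.14 × 9.83 × 0.3950)) = 2.56 s.

2.56 s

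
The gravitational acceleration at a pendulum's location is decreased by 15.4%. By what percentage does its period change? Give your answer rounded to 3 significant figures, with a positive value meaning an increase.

T ∝ 1/√g, so T'/T = 1/√(0.8460) = 1.087.
Percentage change in T = (1.087 − 1) × 100% = 8.72%.

8.72%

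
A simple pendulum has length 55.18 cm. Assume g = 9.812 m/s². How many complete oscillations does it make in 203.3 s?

136

T = 2π√(L/g) = 2π√(0.5518/9.812) = 1.4900 s.
Number of complete oscillations = ⌊203.3/1.4900⌋ = ⌊136.44⌋ = 136.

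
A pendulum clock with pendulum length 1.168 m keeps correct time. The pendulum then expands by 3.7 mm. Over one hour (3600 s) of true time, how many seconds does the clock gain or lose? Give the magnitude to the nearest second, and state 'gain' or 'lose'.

T ∝ √L, so T'/T = √(1.17170/1.168) = 1.00158.
In 3600 s of true time the clock registers 3600/1.00158 = 3594.3 s, so it loses 6 s.

lose 6 s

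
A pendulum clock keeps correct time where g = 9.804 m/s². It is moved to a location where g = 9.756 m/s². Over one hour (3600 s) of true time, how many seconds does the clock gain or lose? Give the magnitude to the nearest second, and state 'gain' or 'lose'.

The clock's period scales as T ∝ 1/√g, so T'/T = √(9.804/9.756) = 1.00246.
In 3600 s of true time the clock registers 3600/1.00246 = 3591.2 s, so it loses 9 s.

lose 9 s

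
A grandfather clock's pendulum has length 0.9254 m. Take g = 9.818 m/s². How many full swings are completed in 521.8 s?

T = 2π√(L/g) = 2π√(0.9254/9.818) = 1.9290 s.
Number of complete oscillations = ⌊521.8/1.9290⌋ = ⌊270.50⌋ = 270.

270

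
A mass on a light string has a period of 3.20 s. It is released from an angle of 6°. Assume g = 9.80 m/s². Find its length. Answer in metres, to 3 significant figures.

2.54 m

From T = 2π√(L/g), L = gT²/(4π²) = 9.80 × 3.200²/(4π²) = 2.54 m.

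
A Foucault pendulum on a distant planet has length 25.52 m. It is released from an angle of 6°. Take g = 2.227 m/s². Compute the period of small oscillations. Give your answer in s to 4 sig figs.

T = 2π√(L/g) = 2π√(25.52/2.227) = 2π × 3.3852 = 21.27 s.

21.27 s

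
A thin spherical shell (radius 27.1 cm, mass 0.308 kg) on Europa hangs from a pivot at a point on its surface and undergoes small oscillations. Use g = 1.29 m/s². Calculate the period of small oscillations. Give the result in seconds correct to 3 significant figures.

3.72 s

I_cm = (2/3)mr² = 0.01508 kg·m². The pivot is at distance d = 0.271 m from the centre of mass.
By the parallel-axis theorem, I = I_cm + md² = 0.01508 + 0.02262 = 0.03770 kg·m².
T = 2π√(I/(mgd)) = 2π√(0.03770/(0.308 × 1.29 × 0.271)) = 3.72 s.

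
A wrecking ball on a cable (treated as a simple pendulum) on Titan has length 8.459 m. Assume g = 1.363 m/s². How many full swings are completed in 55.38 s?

3

T = 2π√(L/g) = 2π√(8.459/1.363) = 15.653 s.
Number of complete oscillations = ⌊55.38/15.653⌋ = ⌊3.5380⌋ = 3.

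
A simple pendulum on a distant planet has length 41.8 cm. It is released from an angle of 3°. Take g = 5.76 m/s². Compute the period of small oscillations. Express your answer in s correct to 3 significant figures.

1.69 s

T = 2π√(L/g) = 2π√(0.418/5.76) = 2π × 0.2694 = 1.69 s.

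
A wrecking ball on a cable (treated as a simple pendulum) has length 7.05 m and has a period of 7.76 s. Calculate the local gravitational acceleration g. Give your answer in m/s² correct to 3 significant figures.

4.62 m/s²

From T = 2π√(L/g), g = 4π²L/T² = 4π² × 7.05/7.760² = 4.62 m/s².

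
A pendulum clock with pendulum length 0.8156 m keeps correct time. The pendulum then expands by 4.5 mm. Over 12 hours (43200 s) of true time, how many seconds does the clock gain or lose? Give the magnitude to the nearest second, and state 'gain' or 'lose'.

lose 119 s

T ∝ √L, so T'/T = √(0.82010/0.8156) = 1.00275.
In 43200 s of true time the clock registers 43200/1.00275 = 43081.3 s, so it loses 119 s.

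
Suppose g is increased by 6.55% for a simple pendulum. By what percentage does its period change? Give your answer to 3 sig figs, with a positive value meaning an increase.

T ∝ 1/√g, so T'/T = 1/√(1.066) = 0.9688.
Percentage change in T = (0.9688 − 1) × 100% = -3.12%.

-3.12%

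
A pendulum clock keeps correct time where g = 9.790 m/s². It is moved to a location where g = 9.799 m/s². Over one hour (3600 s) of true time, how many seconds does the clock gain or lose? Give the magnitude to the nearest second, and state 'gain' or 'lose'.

The clock's period scales as T ∝ 1/√g, so T'/T = √(9.790/9.799) = 0.999541.
In 3600 s of true time the clock registers 3600/0.999541 = 3601.7 s, so it gains 2 s.

gain 2 s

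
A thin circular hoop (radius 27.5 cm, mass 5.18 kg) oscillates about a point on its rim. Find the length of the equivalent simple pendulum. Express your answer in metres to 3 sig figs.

The equivalent simple-pendulum length is L_eq = I/(md), where I is about the pivot and d = 0.2750 m.
I_cm = mR² = 0.3917 kg·m², so I = I_cm + md² = 0.3917 + 0.3917 = 0.7835 kg·m².
L_eq = 0.7835/(5.18 × 0.2750) = 0.550 m.

0.550 m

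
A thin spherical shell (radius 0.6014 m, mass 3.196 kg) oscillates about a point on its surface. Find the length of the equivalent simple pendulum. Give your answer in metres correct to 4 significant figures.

The equivalent simple-pendulum length is L_eq = I/(md), where I is about the pivot and d = 0.60140 m.
I_cm = (2/3)mR² = 0.77062 kg·m², so I = I_cm + md² = 0.77062 + 1.1559 = 1.9266 kg·m².
L_eq = 1.9266/(3.196 × 0.60140) = 1.002 m.

1.002 m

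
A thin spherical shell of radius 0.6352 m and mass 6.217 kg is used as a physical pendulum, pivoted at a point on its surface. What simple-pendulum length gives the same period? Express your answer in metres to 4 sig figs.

1.059 m

The equivalent simple-pendulum length is L_eq = I/(md), where I is about the pivot and d = 0.63520 m.
I_cm = (2/3)mR² = 1.6723 kg·m², so I = I_cm + md² = 1.6723 + 2.5084 = 4.1807 kg·m².
L_eq = 4.1807/(6.217 × 0.63520) = 1.059 m.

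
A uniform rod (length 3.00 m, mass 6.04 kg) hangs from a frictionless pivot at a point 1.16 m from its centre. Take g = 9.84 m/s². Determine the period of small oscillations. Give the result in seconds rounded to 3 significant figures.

For a physical pendulum T = 2π√(I/(mgd)), with d = 1.160 m from pivot to centre of mass.
I_cm = mL²/12 = 6.04 × 3.00²/12 = 4.530 kg·m²; I = I_cm + md² = 4.530 + 6.04 × 1.160² = 12.66 kg·m².
T = 2π√(12.66/(6.04 × 9.84 × 1.160)) = 2.69 s.

2.69 s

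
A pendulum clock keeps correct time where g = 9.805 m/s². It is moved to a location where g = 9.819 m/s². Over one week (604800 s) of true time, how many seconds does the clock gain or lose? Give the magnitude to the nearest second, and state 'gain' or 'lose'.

gain 432 s

The clock's period scales as T ∝ 1/√g, so T'/T = √(9.805/9.819) = 0.999287.
In 604800 s of true time the clock registers 604800/0.999287 = 605231.6 s, so it gains 432 s.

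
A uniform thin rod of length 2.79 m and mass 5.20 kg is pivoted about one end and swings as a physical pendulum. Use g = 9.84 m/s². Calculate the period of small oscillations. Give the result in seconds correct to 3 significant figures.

For a physical pendulum T = 2π√(I/(mgd)), with d = 1.395 m from pivot to centre of mass.
I_cm = mL²/12 = 5.20 × 2.79²/12 = 3.373 kg·m²; I = I_cm + md² = 3.373 + 5.20 × 1.395² = 13.49 kg·m².
T = 2π√(13.49/(5.20 × 9.84 × 1.395)) = 2.73 s.

2.73 s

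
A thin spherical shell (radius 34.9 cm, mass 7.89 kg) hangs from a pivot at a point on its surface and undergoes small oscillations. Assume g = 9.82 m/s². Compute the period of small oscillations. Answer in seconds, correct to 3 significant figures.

I_cm = (2/3)mr² = 0.6407 kg·m². The pivot is at distance d = 0.349 m from the centre of mass.
By the parallel-axis theorem, I = I_cm + md² = 0.6407 + 0.9610 = 1.602 kg·m².
T = 2π√(I/(mgd)) = 2π√(1.602/(7.89 × 9.82 × 0.349)) = 1.53 s.

1.53 s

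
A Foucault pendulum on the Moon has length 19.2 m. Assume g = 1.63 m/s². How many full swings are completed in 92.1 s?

4

T = 2π√(L/g) = 2π√(19.2/1.63) = 21.56 s.
Number of complete oscillations = ⌊92.1/21.56⌋ = ⌊4.271⌋ = 4.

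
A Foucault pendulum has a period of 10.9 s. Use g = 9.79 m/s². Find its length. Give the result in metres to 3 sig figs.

29.5 m

From T = 2π√(L/g), L = gT²/(4π²) = 9.79 × 10.90²/(4π²) = 29.5 m.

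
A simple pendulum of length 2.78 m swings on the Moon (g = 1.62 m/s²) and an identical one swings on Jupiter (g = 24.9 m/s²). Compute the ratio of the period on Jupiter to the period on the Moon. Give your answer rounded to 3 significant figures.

T ∝ 1/√g, so T₂/T₁ = √(g₁/g₂) = √(1.62/24.9) = 0.255.

0.255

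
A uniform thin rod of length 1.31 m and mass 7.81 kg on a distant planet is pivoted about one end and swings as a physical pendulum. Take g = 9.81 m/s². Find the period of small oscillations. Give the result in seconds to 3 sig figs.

1.87 s

For a physical pendulum T = 2π√(I/(mgd)), with d = 0.6550 m from pivot to centre of mass.
I_cm = mL²/12 = 7.81 × 1.31²/12 = 1.117 kg·m²; I = I_cm + md² = 1.117 + 7.81 × 0.6550² = 4.468 kg·m².
T = 2π√(4.468/(7.81 × 9.81 × 0.6550)) = 1.87 s.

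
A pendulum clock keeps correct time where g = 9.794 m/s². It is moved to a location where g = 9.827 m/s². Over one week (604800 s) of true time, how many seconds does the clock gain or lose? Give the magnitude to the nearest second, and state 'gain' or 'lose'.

gain 1018 s

The clock's period scales as T ∝ 1/√g, so T'/T = √(9.794/9.827) = 0.998320.
In 604800 s of true time the clock registers 604800/0.998320 = 605818.1 s, so it gains 1018 s.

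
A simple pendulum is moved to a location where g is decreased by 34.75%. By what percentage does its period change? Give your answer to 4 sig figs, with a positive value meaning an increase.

T ∝ 1/√g, so T'/T = 1/√(0.65250) = 1.2380.
Percentage change in T = (1.2380 − 1) × 100% = 23.80%.

23.80%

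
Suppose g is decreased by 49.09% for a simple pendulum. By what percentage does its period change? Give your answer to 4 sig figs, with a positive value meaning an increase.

40.15%

T ∝ 1/√g, so T'/T = 1/√(0.50910) = 1.4015.
Percentage change in T = (1.4015 − 1) × 100% = 40.15%.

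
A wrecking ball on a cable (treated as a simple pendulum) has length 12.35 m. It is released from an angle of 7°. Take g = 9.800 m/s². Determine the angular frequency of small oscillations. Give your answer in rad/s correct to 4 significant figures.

0.8908 rad/s

ω = √(g/L) = √(9.800/12.35) = 0.8908 rad/s.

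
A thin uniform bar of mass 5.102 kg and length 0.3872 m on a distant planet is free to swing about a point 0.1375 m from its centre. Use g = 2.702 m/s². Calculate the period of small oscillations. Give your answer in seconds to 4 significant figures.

1.827 s

For a physical pendulum T = 2π√(I/(mgd)), with d = 0.13750 m from pivot to centre of mass.
I_cm = mL²/12 = 5.102 × 0.3872²/12 = 0.063743 kg·m²; I = I_cm + md² = 0.063743 + 5.102 × 0.13750² = 0.16020 kg·m².
T = 2π√(0.16020/(5.102 × 2.702 × 0.13750)) = 1.827 s.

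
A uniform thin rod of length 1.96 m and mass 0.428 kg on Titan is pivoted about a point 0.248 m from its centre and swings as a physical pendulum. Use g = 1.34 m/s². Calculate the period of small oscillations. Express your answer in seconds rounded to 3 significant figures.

For a physical pendulum T = 2π√(I/(mgd)), with d = 0.2480 m from pivot to centre of mass.
I_cm = mL²/12 = 0.428 × 1.96²/12 = 0.1370 kg·m²; I = I_cm + md² = 0.1370 + 0.428 × 0.2480² = 0.1633 kg·m².
T = 2π√(0.1633/(0.428 × 1.34 × 0.2480)) = 6.73 s.

6.73 s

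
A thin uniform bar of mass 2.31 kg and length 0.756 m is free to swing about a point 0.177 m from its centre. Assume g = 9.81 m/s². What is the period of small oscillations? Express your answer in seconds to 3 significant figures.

1.34 s

For a physical pendulum T = 2π√(I/(mgd)), with d = 0.1770 m from pivot to centre of mass.
I_cm = mL²/12 = 2.31 × 0.756²/12 = 0.1100 kg·m²; I = I_cm + md² = 0.1100 + 2.31 × 0.1770² = 0.1824 kg·m².
T = 2π√(0.1824/(2.31 × 9.81 × 0.1770)) = 1.34 s.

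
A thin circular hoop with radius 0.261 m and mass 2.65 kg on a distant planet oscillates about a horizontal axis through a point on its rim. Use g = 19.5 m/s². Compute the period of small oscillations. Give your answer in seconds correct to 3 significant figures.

1.03 s

I_cm = mr² = 0.1805 kg·m². The pivot is at distance d = 0.261 m from the centre of mass.
By the parallel-axis theorem, I = I_cm + md² = 0.1805 + 0.1805 = 0.3610 kg·m².
T = 2π√(I/(mgd)) = 2π√(0.3610/(2.65 × 19.5 × 0.261)) = 1.03 s.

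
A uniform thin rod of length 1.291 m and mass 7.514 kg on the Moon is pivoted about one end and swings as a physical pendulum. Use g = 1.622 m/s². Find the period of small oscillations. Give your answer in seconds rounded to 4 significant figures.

4.577 s

For a physical pendulum T = 2π√(I/(mgd)), with d = 0.64550 m from pivot to centre of mass.
I_cm = mL²/12 = 7.514 × 1.291²/12 = 1.0436 kg·m²; I = I_cm + md² = 1.0436 + 7.514 × 0.64550² = 4.1745 kg·m².
T = 2π√(4.1745/(7.514 × 1.622 × 0.64550)) = 4.577 s.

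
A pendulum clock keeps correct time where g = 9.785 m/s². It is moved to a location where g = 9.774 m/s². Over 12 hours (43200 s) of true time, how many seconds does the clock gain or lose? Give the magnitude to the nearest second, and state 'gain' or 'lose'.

The clock's period scales as T ∝ 1/√g, so T'/T = √(9.785/9.774) = 1.00056.
In 43200 s of true time the clock registers 43200/1.00056 = 43175.7 s, so it loses 24 s.

lose 24 s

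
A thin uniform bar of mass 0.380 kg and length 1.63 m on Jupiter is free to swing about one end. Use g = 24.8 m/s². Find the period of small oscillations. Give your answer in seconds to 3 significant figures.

1.32 s

For a physical pendulum T = 2π√(I/(mgd)), with d = 0.8150 m from pivot to centre of mass.
I_cm = mL²/12 = 0.380 × 1.63²/12 = 0.08414 kg·m²; I = I_cm + md² = 0.08414 + 0.380 × 0.8150² = 0.3365 kg·m².
T = 2π√(0.3365/(0.380 × 24.8 × 0.8150)) = 1.32 s.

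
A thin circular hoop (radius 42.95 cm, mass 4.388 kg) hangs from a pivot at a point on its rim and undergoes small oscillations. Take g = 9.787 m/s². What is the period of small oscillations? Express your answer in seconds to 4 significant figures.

1.861 s

I_cm = mr² = 0.80946 kg·m². The pivot is at distance d = 0.4295 m from the centre of mass.
By the parallel-axis theorem, I = I_cm + md² = 0.80946 + 0.80946 = 1.6189 kg·m².
T = 2π√(I/(mgd)) = 2π√(1.6189/(4.388 × 9.787 × 0.4295)) = 1.861 s.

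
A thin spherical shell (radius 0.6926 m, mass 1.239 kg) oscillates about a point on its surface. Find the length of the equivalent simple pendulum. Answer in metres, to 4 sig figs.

The equivalent simple-pendulum length is L_eq = I/(md), where I is about the pivot and d = 0.69260 m.
I_cm = (2/3)mR² = 0.39623 kg·m², so I = I_cm + md² = 0.39623 + 0.59434 = 0.99057 kg·m².
L_eq = 0.99057/(1.239 × 0.69260) = 1.154 m.

1.154 m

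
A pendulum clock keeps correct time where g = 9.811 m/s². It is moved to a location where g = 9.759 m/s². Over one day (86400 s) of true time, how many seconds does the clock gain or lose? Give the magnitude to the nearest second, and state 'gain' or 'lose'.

The clock's period scales as T ∝ 1/√g, so T'/T = √(9.811/9.759) = 1.00266.
In 86400 s of true time the clock registers 86400/1.00266 = 86170.7 s, so it loses 229 s.

lose 229 s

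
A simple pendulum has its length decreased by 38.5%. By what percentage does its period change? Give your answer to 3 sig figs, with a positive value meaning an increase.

T ∝ √L, so T'/T = √(0.6150) = 0.7842.
Percentage change in T = (0.7842 − 1) × 100% = -21.6%.

-21.6%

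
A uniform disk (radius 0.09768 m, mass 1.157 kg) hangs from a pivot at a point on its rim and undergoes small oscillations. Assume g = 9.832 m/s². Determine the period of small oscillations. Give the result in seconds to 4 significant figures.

I_cm = ½mr² = 0.0055197 kg·m². The pivot is at distance d = 0.09768 m from the centre of mass.
By the parallel-axis theorem, I = I_cm + md² = 0.0055197 + 0.011039 = 0.016559 kg·m².
T = 2π√(I/(mgd)) = 2π√(0.016559/(1.157 × 9.832 × 0.09768)) = 0.7670 s.

0.7670 s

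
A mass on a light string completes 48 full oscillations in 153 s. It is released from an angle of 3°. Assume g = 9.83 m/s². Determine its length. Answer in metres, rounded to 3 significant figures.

T = 153/48 = 3.188 s.
From T = 2π√(L/g), L = gT²/(4π²) = 9.83 × 3.188²/(4π²) = 2.53 m.

2.53 m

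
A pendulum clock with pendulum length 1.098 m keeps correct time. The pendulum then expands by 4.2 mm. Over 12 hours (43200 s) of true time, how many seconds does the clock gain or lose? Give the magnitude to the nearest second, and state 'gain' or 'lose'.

T ∝ √L, so T'/T = √(1.10220/1.098) = 1.00191.
In 43200 s of true time the clock registers 43200/1.00191 = 43117.6 s, so it loses 82 s.

lose 82 s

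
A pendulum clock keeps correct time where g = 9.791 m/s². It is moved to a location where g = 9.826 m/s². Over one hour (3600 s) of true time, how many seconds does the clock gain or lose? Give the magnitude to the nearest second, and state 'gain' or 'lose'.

gain 6 s

The clock's period scales as T ∝ 1/√g, so T'/T = √(9.791/9.826) = 0.998217.
In 3600 s of true time the clock registers 3600/0.998217 = 3606.4 s, so it gains 6 s.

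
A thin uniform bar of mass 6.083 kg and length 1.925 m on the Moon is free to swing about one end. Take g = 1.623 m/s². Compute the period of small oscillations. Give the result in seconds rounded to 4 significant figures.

5.587 s

For a physical pendulum T = 2π√(I/(mgd)), with d = 0.96250 m from pivot to centre of mass.
I_cm = mL²/12 = 6.083 × 1.925²/12 = 1.8784 kg·m²; I = I_cm + md² = 1.8784 + 6.083 × 0.96250² = 7.5138 kg·m².
T = 2π√(7.5138/(6.083 × 1.623 × 0.96250)) = 5.587 s.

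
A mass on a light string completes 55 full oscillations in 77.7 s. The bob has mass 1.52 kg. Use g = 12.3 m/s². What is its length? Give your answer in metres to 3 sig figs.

T = 77.7/55 = 1.413 s.
From T = 2π√(L/g), L = gT²/(4π²) = 12.3 × 1.413²/(4π²) = 0.622 m.

0.622 m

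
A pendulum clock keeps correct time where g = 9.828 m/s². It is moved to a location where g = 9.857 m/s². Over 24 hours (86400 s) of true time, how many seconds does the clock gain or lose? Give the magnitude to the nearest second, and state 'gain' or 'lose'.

The clock's period scales as T ∝ 1/√g, so T'/T = √(9.828/9.857) = 0.998528.
In 86400 s of true time the clock registers 86400/0.998528 = 86527.4 s, so it gains 127 s.

gain 127 s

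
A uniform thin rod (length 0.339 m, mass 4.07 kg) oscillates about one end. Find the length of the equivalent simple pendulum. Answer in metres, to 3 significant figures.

The equivalent simple-pendulum length is L_eq = I/(md), where I is about the pivot and d = 0.1695 m.
I_cm = (1/12)mL² = 0.03898 kg·m², so I = I_cm + md² = 0.03898 + 0.1169 = 0.1559 kg·m².
L_eq = 0.1559/(4.07 × 0.1695) = 0.226 m.

0.226 m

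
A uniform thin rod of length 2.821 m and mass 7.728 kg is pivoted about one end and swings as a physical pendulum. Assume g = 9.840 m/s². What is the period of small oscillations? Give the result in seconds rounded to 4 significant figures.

2.747 s

For a physical pendulum T = 2π√(I/(mgd)), with d = 1.4105 m from pivot to centre of mass.
I_cm = mL²/12 = 7.728 × 2.821²/12 = 5.1250 kg·m²; I = I_cm + md² = 5.1250 + 7.728 × 1.4105² = 20.500 kg·m².
T = 2π√(20.500/(7.728 × 9.840 × 1.4105)) = 2.747 s.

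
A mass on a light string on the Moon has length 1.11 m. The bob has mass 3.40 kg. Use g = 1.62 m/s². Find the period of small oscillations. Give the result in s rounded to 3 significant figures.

5.20 s

T = 2π√(L/g) = 2π√(1.11/1.62) = 2π × 0.8278 = 5.20 s.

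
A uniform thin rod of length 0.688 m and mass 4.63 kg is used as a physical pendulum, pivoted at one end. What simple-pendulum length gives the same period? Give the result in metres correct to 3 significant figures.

0.459 m

The equivalent simple-pendulum length is L_eq = I/(md), where I is about the pivot and d = 0.3440 m.
I_cm = (1/12)mL² = 0.1826 kg·m², so I = I_cm + md² = 0.1826 + 0.5479 = 0.7305 kg·m².
L_eq = 0.7305/(4.63 × 0.3440) = 0.459 m.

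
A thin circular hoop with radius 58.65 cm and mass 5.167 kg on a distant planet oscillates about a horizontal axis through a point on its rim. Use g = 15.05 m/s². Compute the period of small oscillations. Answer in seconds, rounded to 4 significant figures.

I_cm = mr² = 1.7774 kg·m². The pivot is at distance d = 0.5865 m from the centre of mass.
By the parallel-axis theorem, I = I_cm + md² = 1.7774 + 1.7774 = 3.5547 kg·m².
T = 2π√(I/(mgd)) = 2π√(3.5547/(5.167 × 15.05 × 0.5865)) = 1.754 s.

1.754 s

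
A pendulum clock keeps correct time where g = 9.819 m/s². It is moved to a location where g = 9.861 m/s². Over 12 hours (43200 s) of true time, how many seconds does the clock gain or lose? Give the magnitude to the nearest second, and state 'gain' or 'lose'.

The clock's period scales as T ∝ 1/√g, so T'/T = √(9.819/9.861) = 0.997868.
In 43200 s of true time the clock registers 43200/0.997868 = 43292.3 s, so it gains 92 s.

gain 92 s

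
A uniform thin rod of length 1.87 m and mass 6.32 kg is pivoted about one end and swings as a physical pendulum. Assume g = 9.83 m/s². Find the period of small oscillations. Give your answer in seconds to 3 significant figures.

2.24 s

For a physical pendulum T = 2π√(I/(mgd)), with d = 0.9350 m from pivot to centre of mass.
I_cm = mL²/12 = 6.32 × 1.87²/12 = 1.842 kg·m²; I = I_cm + md² = 1.842 + 6.32 × 0.9350² = 7.367 kg·m².
T = 2π√(7.367/(6.32 × 9.83 × 0.9350)) = 2.24 s.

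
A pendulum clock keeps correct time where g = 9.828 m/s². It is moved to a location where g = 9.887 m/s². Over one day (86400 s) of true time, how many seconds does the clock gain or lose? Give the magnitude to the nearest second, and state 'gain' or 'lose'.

gain 259 s

The clock's period scales as T ∝ 1/√g, so T'/T = √(9.828/9.887) = 0.997012.
In 86400 s of true time the clock registers 86400/0.997012 = 86659.0 s, so it gains 259 s.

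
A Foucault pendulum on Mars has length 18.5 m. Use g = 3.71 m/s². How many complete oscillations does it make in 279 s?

19

T = 2π√(L/g) = 2π√(18.5/3.71) = 14.03 s.
Number of complete oscillations = ⌊279/14.03⌋ = ⌊19.88⌋ = 19.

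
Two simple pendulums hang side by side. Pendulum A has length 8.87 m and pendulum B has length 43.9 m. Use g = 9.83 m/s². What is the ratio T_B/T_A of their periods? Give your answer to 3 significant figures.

2.22

T ∝ √L, so T_B/T_A = √(L_B/L_A) = √(43.9/8.87) = 2.22.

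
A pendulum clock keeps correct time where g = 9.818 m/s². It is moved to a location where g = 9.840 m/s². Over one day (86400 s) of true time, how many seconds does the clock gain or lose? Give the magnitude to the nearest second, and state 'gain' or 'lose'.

gain 97 s

The clock's period scales as T ∝ 1/√g, so T'/T = √(9.818/9.840) = 0.998881.
In 86400 s of true time the clock registers 86400/0.998881 = 86496.7 s, so it gains 97 s.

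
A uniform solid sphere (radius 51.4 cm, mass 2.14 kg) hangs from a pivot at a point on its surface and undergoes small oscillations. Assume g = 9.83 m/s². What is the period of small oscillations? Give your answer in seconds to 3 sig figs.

I_cm = (2/5)mr² = 0.2262 kg·m². The pivot is at distance d = 0.514 m from the centre of mass.
By the parallel-axis theorem, I = I_cm + md² = 0.2262 + 0.5654 = 0.7915 kg·m².
T = 2π√(I/(mgd)) = 2π√(0.7915/(2.14 × 9.83 × 0.514)) = 1.70 s.

1.70 s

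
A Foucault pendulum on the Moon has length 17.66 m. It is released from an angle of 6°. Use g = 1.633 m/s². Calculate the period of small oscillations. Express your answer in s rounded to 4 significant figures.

T = 2π√(L/g) = 2π√(17.66/1.633) = 2π × 3.2885 = 20.66 s.

20.66 s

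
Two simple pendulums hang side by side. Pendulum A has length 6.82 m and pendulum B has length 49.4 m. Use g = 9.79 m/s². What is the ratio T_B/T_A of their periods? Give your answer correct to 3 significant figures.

2.69

T ∝ √L, so T_B/T_A = √(L_B/L_A) = √(49.4/6.82) = 2.69.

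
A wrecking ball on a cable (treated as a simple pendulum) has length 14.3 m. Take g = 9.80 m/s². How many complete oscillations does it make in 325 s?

42

T = 2π√(L/g) = 2π√(14.3/9.80) = 7.590 s.
Number of complete oscillations = ⌊325/7.590⌋ = ⌊42.82⌋ = 42.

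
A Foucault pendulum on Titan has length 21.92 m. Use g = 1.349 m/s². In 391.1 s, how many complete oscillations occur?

15

T = 2π√(L/g) = 2π√(21.92/1.349) = 25.328 s.
Number of complete oscillations = ⌊391.1/25.328⌋ = ⌊15.442⌋ = 15.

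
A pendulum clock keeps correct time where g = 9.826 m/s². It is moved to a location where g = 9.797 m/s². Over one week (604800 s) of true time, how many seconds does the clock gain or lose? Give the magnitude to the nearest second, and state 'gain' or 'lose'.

The clock's period scales as T ∝ 1/√g, so T'/T = √(9.826/9.797) = 1.00148.
In 604800 s of true time the clock registers 604800/1.00148 = 603906.9 s, so it loses 893 s.

lose 893 s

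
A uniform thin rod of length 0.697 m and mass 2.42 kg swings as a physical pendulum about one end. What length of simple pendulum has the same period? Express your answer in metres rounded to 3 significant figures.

The equivalent simple-pendulum length is L_eq = I/(md), where I is about the pivot and d = 0.3485 m.
I_cm = (1/12)mL² = 0.09797 kg·m², so I = I_cm + md² = 0.09797 + 0.2939 = 0.3919 kg·m².
L_eq = 0.3919/(2.42 × 0.3485) = 0.465 m.

0.465 m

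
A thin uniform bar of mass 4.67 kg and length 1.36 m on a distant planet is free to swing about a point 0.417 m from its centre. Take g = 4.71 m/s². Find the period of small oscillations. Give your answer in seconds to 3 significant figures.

For a physical pendulum T = 2π√(I/(mgd)), with d = 0.4170 m from pivot to centre of mass.
I_cm = mL²/12 = 4.67 × 1.36²/12 = 0.7198 kg·m²; I = I_cm + md² = 0.7198 + 4.67 × 0.4170² = 1.532 kg·m².
T = 2π√(1.532/(4.67 × 4.71 × 0.4170)) = 2.57 s.

2.57 s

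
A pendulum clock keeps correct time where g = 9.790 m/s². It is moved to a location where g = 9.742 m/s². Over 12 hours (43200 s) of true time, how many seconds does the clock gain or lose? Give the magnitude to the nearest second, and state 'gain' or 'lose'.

lose 106 s

The clock's period scales as T ∝ 1/√g, so T'/T = √(9.790/9.742) = 1.00246.
In 43200 s of true time the clock registers 43200/1.00246 = 43094.0 s, so it loses 106 s.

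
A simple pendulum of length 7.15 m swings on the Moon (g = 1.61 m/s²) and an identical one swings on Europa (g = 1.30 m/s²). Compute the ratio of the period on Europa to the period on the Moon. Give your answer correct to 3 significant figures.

1.11

T ∝ 1/√g, so T₂/T₁ = √(g₁/g₂) = √(1.61/1.30) = 1.11.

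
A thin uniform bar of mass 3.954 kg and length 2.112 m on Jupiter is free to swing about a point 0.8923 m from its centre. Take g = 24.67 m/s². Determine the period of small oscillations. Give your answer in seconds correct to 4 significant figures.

For a physical pendulum T = 2π√(I/(mgd)), with d = 0.89230 m from pivot to centre of mass.
I_cm = mL²/12 = 3.954 × 2.112²/12 = 1.4697 kg·m²; I = I_cm + md² = 1.4697 + 3.954 × 0.89230² = 4.6179 kg·m².
T = 2π√(4.6179/(3.954 × 24.67 × 0.89230)) = 1.447 s.

1.447 s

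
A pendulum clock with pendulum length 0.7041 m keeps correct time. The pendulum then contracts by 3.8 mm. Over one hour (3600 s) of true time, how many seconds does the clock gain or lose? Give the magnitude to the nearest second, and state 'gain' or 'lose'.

T ∝ √L, so T'/T = √(0.70030/0.7041) = 0.997298.
In 3600 s of true time the clock registers 3600/0.997298 = 3609.8 s, so it gains 10 s.

gain 10 s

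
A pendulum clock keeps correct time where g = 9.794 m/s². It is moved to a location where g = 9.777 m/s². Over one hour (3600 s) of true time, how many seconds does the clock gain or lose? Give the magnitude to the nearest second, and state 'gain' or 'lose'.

The clock's period scales as T ∝ 1/√g, so T'/T = √(9.794/9.777) = 1.00087.
In 3600 s of true time the clock registers 3600/1.00087 = 3596.9 s, so it loses 3 s.

lose 3 s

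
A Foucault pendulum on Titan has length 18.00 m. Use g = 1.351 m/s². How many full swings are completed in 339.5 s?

14

T = 2π√(L/g) = 2π√(18.00/1.351) = 22.934 s.
Number of complete oscillations = ⌊339.5/22.934⌋ = ⌊14.803⌋ = 14.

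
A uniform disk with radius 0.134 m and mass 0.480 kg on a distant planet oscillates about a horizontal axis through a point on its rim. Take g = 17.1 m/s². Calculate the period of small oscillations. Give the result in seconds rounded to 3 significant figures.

0.681 s

I_cm = ½mr² = 0.004309 kg·m². The pivot is at distance d = 0.134 m from the centre of mass.
By the parallel-axis theorem, I = I_cm + md² = 0.004309 + 0.008619 = 0.01293 kg·m².
T = 2π√(I/(mgd)) = 2π√(0.01293/(0.480 × 17.1 × 0.134)) = 0.681 s.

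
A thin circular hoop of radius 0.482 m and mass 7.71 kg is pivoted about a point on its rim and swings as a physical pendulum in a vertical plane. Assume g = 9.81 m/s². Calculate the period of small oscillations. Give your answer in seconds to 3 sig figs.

I_cm = mr² = 1.791 kg·m². The pivot is at distance d = 0.482 m from the centre of mass.
By the parallel-axis theorem, I = I_cm + md² = 1.791 + 1.791 = 3.582 kg·m².
T = 2π√(I/(mgd)) = 2π√(3.582/(7.71 × 9.81 × 0.482)) = 1.97 s.

1.97 s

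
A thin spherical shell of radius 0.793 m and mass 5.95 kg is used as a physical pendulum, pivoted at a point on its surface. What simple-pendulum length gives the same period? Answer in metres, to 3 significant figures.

1.32 m

The equivalent simple-pendulum length is L_eq = I/(md), where I is about the pivot and d = 0.7930 m.
I_cm = (2/3)mR² = 2.494 kg·m², so I = I_cm + md² = 2.494 + 3.742 = 6.236 kg·m².
L_eq = 6.236/(5.95 × 0.7930) = 1.32 m.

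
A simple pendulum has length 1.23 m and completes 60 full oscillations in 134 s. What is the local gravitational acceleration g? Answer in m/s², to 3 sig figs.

9.74 m/s²

T = 134/60 = 2.233 s.
From T = 2π√(L/g), g = 4π²L/T² = 4π² × 1.23/2.233² = 9.74 m/s².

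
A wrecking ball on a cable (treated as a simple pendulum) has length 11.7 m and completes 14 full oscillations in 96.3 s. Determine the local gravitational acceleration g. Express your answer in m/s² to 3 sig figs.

T = 96.3/14 = 6.879 s.
From T = 2π√(L/g), g = 4π²L/T² = 4π² × 11.7/6.879² = 9.76 m/s².

9.76 m/s²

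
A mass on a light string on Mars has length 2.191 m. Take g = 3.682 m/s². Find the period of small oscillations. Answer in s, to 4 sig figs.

T = 2π√(L/g) = 2π√(2.191/3.682) = 2π × 0.77140 = 4.847 s.

4.847 s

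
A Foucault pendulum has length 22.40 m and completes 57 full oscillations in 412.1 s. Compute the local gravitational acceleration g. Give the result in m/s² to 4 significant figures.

16.92 m/s²

T = 412.1/57 = 7.2298 s.
From T = 2π√(L/g), g = 4π²L/T² = 4π² × 22.40/7.2298² = 16.92 m/s².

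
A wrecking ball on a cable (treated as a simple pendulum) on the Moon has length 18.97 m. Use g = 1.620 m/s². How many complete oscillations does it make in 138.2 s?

T = 2π√(L/g) = 2π√(18.97/1.620) = 21.501 s.
Number of complete oscillations = ⌊138.2/21.501⌋ = ⌊6.4276⌋ = 6.

6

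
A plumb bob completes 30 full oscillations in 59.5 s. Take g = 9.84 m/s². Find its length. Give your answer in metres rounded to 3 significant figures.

0.980 m

T = 59.5/30 = 1.983 s.
From T = 2π√(L/g), L = gT²/(4π²) = 9.84 × 1.983²/(4π²) = 0.980 m.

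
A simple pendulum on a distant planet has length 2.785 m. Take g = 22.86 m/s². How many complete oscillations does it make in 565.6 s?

T = 2π√(L/g) = 2π√(2.785/22.86) = 2.1931 s.
Number of complete oscillations = ⌊565.6/2.1931⌋ = ⌊257.90⌋ = 257.

257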